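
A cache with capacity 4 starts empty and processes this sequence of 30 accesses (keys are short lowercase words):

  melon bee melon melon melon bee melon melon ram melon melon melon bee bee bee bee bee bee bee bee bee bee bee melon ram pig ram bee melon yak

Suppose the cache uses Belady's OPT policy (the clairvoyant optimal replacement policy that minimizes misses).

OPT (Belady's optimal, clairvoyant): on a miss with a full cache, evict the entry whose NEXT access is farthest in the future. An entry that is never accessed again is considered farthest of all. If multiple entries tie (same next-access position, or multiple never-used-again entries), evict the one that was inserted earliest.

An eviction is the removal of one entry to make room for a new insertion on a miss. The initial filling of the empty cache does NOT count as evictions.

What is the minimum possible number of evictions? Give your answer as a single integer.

OPT (Belady) simulation (capacity=4):
  1. access melon: MISS. Cache: [melon]
  2. access bee: MISS. Cache: [melon bee]
  3. access melon: HIT. Next use of melon: step 4. Cache: [melon bee]
  4. access melon: HIT. Next use of melon: step 5. Cache: [melon bee]
  5. access melon: HIT. Next use of melon: step 7. Cache: [melon bee]
  6. access bee: HIT. Next use of bee: step 13. Cache: [melon bee]
  7. access melon: HIT. Next use of melon: step 8. Cache: [melon bee]
  8. access melon: HIT. Next use of melon: step 10. Cache: [melon bee]
  9. access ram: MISS. Cache: [melon bee ram]
  10. access melon: HIT. Next use of melon: step 11. Cache: [melon bee ram]
  11. access melon: HIT. Next use of melon: step 12. Cache: [melon bee ram]
  12. access melon: HIT. Next use of melon: step 24. Cache: [melon bee ram]
  13. access bee: HIT. Next use of bee: step 14. Cache: [melon bee ram]
  14. access bee: HIT. Next use of bee: step 15. Cache: [melon bee ram]
  15. access bee: HIT. Next use of bee: step 16. Cache: [melon bee ram]
  16. access bee: HIT. Next use of bee: step 17. Cache: [melon bee ram]
  17. access bee: HIT. Next use of bee: step 18. Cache: [melon bee ram]
  18. access bee: HIT. Next use of bee: step 19. Cache: [melon bee ram]
  19. access bee: HIT. Next use of bee: step 20. Cache: [melon bee ram]
  20. access bee: HIT. Next use of bee: step 21. Cache: [melon bee ram]
  21. access bee: HIT. Next use of bee: step 22. Cache: [melon bee ram]
  22. access bee: HIT. Next use of bee: step 23. Cache: [melon bee ram]
  23. access bee: HIT. Next use of bee: step 28. Cache: [melon bee ram]
  24. access melon: HIT. Next use of melon: step 29. Cache: [melon bee ram]
  25. access ram: HIT. Next use of ram: step 27. Cache: [melon bee ram]
  26. access pig: MISS. Cache: [melon bee ram pig]
  27. access ram: HIT. Next use of ram: never. Cache: [melon bee ram pig]
  28. access bee: HIT. Next use of bee: never. Cache: [melon bee ram pig]
  29. access melon: HIT. Next use of melon: never. Cache: [melon bee ram pig]
  30. access yak: MISS, evict melon (next use: never). Cache: [bee ram pig yak]
Total: 25 hits, 5 misses, 1 evictions

Answer: 1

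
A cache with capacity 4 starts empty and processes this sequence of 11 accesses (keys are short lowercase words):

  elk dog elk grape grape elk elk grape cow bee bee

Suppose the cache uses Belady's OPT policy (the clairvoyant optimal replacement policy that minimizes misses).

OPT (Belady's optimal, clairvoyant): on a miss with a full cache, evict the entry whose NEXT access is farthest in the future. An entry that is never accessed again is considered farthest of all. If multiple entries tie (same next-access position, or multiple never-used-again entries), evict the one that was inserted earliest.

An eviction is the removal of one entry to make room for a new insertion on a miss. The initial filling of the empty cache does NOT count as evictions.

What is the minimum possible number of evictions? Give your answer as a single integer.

Answer: 1

Derivation:
OPT (Belady) simulation (capacity=4):
  1. access elk: MISS. Cache: [elk]
  2. access dog: MISS. Cache: [elk dog]
  3. access elk: HIT. Next use of elk: step 6. Cache: [elk dog]
  4. access grape: MISS. Cache: [elk dog grape]
  5. access grape: HIT. Next use of grape: step 8. Cache: [elk dog grape]
  6. access elk: HIT. Next use of elk: step 7. Cache: [elk dog grape]
  7. access elk: HIT. Next use of elk: never. Cache: [elk dog grape]
  8. access grape: HIT. Next use of grape: never. Cache: [elk dog grape]
  9. access cow: MISS. Cache: [elk dog grape cow]
  10. access bee: MISS, evict elk (next use: never). Cache: [dog grape cow bee]
  11. access bee: HIT. Next use of bee: never. Cache: [dog grape cow bee]
Total: 6 hits, 5 misses, 1 evictions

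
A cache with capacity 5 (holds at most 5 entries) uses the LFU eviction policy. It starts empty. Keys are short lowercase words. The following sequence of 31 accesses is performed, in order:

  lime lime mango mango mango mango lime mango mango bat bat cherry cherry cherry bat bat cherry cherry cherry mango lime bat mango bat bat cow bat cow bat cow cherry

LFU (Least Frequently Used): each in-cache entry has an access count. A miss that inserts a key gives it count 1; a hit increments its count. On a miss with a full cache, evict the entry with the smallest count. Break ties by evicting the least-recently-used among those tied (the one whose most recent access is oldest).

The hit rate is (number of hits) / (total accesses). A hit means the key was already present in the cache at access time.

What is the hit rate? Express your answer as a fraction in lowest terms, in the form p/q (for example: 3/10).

LFU simulation (capacity=5):
  1. access lime: MISS. Cache: [lime(c=1)]
  2. access lime: HIT, count now 2. Cache: [lime(c=2)]
  3. access mango: MISS. Cache: [mango(c=1) lime(c=2)]
  4. access mango: HIT, count now 2. Cache: [lime(c=2) mango(c=2)]
  5. access mango: HIT, count now 3. Cache: [lime(c=2) mango(c=3)]
  6. access mango: HIT, count now 4. Cache: [lime(c=2) mango(c=4)]
  7. access lime: HIT, count now 3. Cache: [lime(c=3) mango(c=4)]
  8. access mango: HIT, count now 5. Cache: [lime(c=3) mango(c=5)]
  9. access mango: HIT, count now 6. Cache: [lime(c=3) mango(c=6)]
  10. access bat: MISS. Cache: [bat(c=1) lime(c=3) mango(c=6)]
  11. access bat: HIT, count now 2. Cache: [bat(c=2) lime(c=3) mango(c=6)]
  12. access cherry: MISS. Cache: [cherry(c=1) bat(c=2) lime(c=3) mango(c=6)]
  13. access cherry: HIT, count now 2. Cache: [bat(c=2) cherry(c=2) lime(c=3) mango(c=6)]
  14. access cherry: HIT, count now 3. Cache: [bat(c=2) lime(c=3) cherry(c=3) mango(c=6)]
  15. access bat: HIT, count now 3. Cache: [lime(c=3) cherry(c=3) bat(c=3) mango(c=6)]
  16. access bat: HIT, count now 4. Cache: [lime(c=3) cherry(c=3) bat(c=4) mango(c=6)]
  17. access cherry: HIT, count now 4. Cache: [lime(c=3) bat(c=4) cherry(c=4) mango(c=6)]
  18. access cherry: HIT, count now 5. Cache: [lime(c=3) bat(c=4) cherry(c=5) mango(c=6)]
  19. access cherry: HIT, count now 6. Cache: [lime(c=3) bat(c=4) mango(c=6) cherry(c=6)]
  20. access mango: HIT, count now 7. Cache: [lime(c=3) bat(c=4) cherry(c=6) mango(c=7)]
  21. access lime: HIT, count now 4. Cache: [bat(c=4) lime(c=4) cherry(c=6) mango(c=7)]
  22. access bat: HIT, count now 5. Cache: [lime(c=4) bat(c=5) cherry(c=6) mango(c=7)]
  23. access mango: HIT, count now 8. Cache: [lime(c=4) bat(c=5) cherry(c=6) mango(c=8)]
  24. access bat: HIT, count now 6. Cache: [lime(c=4) cherry(c=6) bat(c=6) mango(c=8)]
  25. access bat: HIT, count now 7. Cache: [lime(c=4) cherry(c=6) bat(c=7) mango(c=8)]
  26. access cow: MISS. Cache: [cow(c=1) lime(c=4) cherry(c=6) bat(c=7) mango(c=8)]
  27. access bat: HIT, count now 8. Cache: [cow(c=1) lime(c=4) cherry(c=6) mango(c=8) bat(c=8)]
  28. access cow: HIT, count now 2. Cache: [cow(c=2) lime(c=4) cherry(c=6) mango(c=8) bat(c=8)]
  29. access bat: HIT, count now 9. Cache: [cow(c=2) lime(c=4) cherry(c=6) mango(c=8) bat(c=9)]
  30. access cow: HIT, count now 3. Cache: [cow(c=3) lime(c=4) cherry(c=6) mango(c=8) bat(c=9)]
  31. access cherry: HIT, count now 7. Cache: [cow(c=3) lime(c=4) cherry(c=7) mango(c=8) bat(c=9)]
Total: 26 hits, 5 misses, 0 evictions

Hit rate = 26/31

Answer: 26/31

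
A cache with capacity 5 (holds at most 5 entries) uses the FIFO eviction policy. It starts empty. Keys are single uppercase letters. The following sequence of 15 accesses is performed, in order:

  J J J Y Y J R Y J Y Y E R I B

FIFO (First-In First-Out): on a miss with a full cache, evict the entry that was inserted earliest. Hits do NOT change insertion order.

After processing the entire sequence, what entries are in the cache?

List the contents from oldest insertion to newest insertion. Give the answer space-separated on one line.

FIFO simulation (capacity=5):
  1. access J: MISS. Cache (old->new): [J]
  2. access J: HIT. Cache (old->new): [J]
  3. access J: HIT. Cache (old->new): [J]
  4. access Y: MISS. Cache (old->new): [J Y]
  5. access Y: HIT. Cache (old->new): [J Y]
  6. access J: HIT. Cache (old->new): [J Y]
  7. access R: MISS. Cache (old->new): [J Y R]
  8. access Y: HIT. Cache (old->new): [J Y R]
  9. access J: HIT. Cache (old->new): [J Y R]
  10. access Y: HIT. Cache (old->new): [J Y R]
  11. access Y: HIT. Cache (old->new): [J Y R]
  12. access E: MISS. Cache (old->new): [J Y R E]
  13. access R: HIT. Cache (old->new): [J Y R E]
  14. access I: MISS. Cache (old->new): [J Y R E I]
  15. access B: MISS, evict J. Cache (old->new): [Y R E I B]
Total: 9 hits, 6 misses, 1 evictions

Answer: Y R E I B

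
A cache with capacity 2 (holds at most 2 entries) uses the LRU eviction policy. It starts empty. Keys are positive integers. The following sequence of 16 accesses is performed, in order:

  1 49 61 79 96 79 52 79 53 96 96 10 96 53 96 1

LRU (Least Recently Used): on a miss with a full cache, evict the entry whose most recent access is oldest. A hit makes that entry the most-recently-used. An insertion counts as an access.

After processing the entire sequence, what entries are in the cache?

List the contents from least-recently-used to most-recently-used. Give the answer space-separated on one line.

Answer: 96 1

Derivation:
LRU simulation (capacity=2):
  1. access 1: MISS. Cache (LRU->MRU): [1]
  2. access 49: MISS. Cache (LRU->MRU): [1 49]
  3. access 61: MISS, evict 1. Cache (LRU->MRU): [49 61]
  4. access 79: MISS, evict 49. Cache (LRU->MRU): [61 79]
  5. access 96: MISS, evict 61. Cache (LRU->MRU): [79 96]
  6. access 79: HIT. Cache (LRU->MRU): [96 79]
  7. access 52: MISS, evict 96. Cache (LRU->MRU): [79 52]
  8. access 79: HIT. Cache (LRU->MRU): [52 79]
  9. access 53: MISS, evict 52. Cache (LRU->MRU): [79 53]
  10. access 96: MISS, evict 79. Cache (LRU->MRU): [53 96]
  11. access 96: HIT. Cache (LRU->MRU): [53 96]
  12. access 10: MISS, evict 53. Cache (LRU->MRU): [96 10]
  13. access 96: HIT. Cache (LRU->MRU): [10 96]
  14. access 53: MISS, evict 10. Cache (LRU->MRU): [96 53]
  15. access 96: HIT. Cache (LRU->MRU): [53 96]
  16. access 1: MISS, evict 53. Cache (LRU->MRU): [96 1]
Total: 5 hits, 11 misses, 9 evictions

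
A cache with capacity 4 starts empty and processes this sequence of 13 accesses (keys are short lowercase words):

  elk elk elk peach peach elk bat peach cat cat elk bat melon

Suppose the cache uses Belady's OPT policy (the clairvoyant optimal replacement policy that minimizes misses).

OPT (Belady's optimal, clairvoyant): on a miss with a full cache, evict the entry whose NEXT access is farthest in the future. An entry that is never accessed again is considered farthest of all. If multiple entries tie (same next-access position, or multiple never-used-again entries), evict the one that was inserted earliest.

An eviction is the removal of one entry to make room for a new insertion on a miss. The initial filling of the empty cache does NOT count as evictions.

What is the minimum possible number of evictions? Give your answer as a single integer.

Answer: 1

Derivation:
OPT (Belady) simulation (capacity=4):
  1. access elk: MISS. Cache: [elk]
  2. access elk: HIT. Next use of elk: step 3. Cache: [elk]
  3. access elk: HIT. Next use of elk: step 6. Cache: [elk]
  4. access peach: MISS. Cache: [elk peach]
  5. access peach: HIT. Next use of peach: step 8. Cache: [elk peach]
  6. access elk: HIT. Next use of elk: step 11. Cache: [elk peach]
  7. access bat: MISS. Cache: [elk peach bat]
  8. access peach: HIT. Next use of peach: never. Cache: [elk peach bat]
  9. access cat: MISS. Cache: [elk peach bat cat]
  10. access cat: HIT. Next use of cat: never. Cache: [elk peach bat cat]
  11. access elk: HIT. Next use of elk: never. Cache: [elk peach bat cat]
  12. access bat: HIT. Next use of bat: never. Cache: [elk peach bat cat]
  13. access melon: MISS, evict elk (next use: never). Cache: [peach bat cat melon]
Total: 8 hits, 5 misses, 1 evictions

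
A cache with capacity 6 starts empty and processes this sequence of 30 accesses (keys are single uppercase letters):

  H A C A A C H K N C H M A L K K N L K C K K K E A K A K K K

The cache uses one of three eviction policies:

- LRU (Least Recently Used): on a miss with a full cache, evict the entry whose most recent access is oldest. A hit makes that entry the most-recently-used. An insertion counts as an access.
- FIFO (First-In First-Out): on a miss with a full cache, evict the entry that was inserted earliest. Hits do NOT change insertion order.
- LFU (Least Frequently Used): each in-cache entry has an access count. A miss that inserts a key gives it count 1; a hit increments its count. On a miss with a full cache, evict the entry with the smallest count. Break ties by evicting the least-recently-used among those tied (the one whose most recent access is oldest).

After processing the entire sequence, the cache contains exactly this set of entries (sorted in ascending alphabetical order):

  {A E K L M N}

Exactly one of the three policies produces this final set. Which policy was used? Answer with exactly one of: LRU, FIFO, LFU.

Simulating under each policy and comparing final sets:
  LRU: final set = {A C E K L N} -> differs
  FIFO: final set = {A E K L M N} -> MATCHES target
  LFU: final set = {A C E H K L} -> differs
Only FIFO produces the target set.

Answer: FIFO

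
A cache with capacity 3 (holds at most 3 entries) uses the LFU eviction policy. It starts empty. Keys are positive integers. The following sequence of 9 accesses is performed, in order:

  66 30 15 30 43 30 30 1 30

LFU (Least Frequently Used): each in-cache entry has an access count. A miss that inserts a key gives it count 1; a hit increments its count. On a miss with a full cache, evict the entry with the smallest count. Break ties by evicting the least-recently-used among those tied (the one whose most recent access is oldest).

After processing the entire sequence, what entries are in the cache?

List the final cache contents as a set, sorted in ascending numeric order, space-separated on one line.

Answer: 1 30 43

Derivation:
LFU simulation (capacity=3):
  1. access 66: MISS. Cache: [66(c=1)]
  2. access 30: MISS. Cache: [66(c=1) 30(c=1)]
  3. access 15: MISS. Cache: [66(c=1) 30(c=1) 15(c=1)]
  4. access 30: HIT, count now 2. Cache: [66(c=1) 15(c=1) 30(c=2)]
  5. access 43: MISS, evict 66(c=1). Cache: [15(c=1) 43(c=1) 30(c=2)]
  6. access 30: HIT, count now 3. Cache: [15(c=1) 43(c=1) 30(c=3)]
  7. access 30: HIT, count now 4. Cache: [15(c=1) 43(c=1) 30(c=4)]
  8. access 1: MISS, evict 15(c=1). Cache: [43(c=1) 1(c=1) 30(c=4)]
  9. access 30: HIT, count now 5. Cache: [43(c=1) 1(c=1) 30(c=5)]
Total: 4 hits, 5 misses, 2 evictions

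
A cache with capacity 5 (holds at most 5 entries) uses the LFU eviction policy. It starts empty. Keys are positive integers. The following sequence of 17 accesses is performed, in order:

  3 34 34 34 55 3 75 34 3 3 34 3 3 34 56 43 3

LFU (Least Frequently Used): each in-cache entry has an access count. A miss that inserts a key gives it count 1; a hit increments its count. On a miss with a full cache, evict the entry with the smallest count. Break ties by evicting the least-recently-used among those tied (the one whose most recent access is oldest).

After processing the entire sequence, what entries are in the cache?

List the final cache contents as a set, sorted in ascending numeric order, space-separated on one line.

Answer: 3 34 43 56 75

Derivation:
LFU simulation (capacity=5):
  1. access 3: MISS. Cache: [3(c=1)]
  2. access 34: MISS. Cache: [3(c=1) 34(c=1)]
  3. access 34: HIT, count now 2. Cache: [3(c=1) 34(c=2)]
  4. access 34: HIT, count now 3. Cache: [3(c=1) 34(c=3)]
  5. access 55: MISS. Cache: [3(c=1) 55(c=1) 34(c=3)]
  6. access 3: HIT, count now 2. Cache: [55(c=1) 3(c=2) 34(c=3)]
  7. access 75: MISS. Cache: [55(c=1) 75(c=1) 3(c=2) 34(c=3)]
  8. access 34: HIT, count now 4. Cache: [55(c=1) 75(c=1) 3(c=2) 34(c=4)]
  9. access 3: HIT, count now 3. Cache: [55(c=1) 75(c=1) 3(c=3) 34(c=4)]
  10. access 3: HIT, count now 4. Cache: [55(c=1) 75(c=1) 34(c=4) 3(c=4)]
  11. access 34: HIT, count now 5. Cache: [55(c=1) 75(c=1) 3(c=4) 34(c=5)]
  12. access 3: HIT, count now 5. Cache: [55(c=1) 75(c=1) 34(c=5) 3(c=5)]
  13. access 3: HIT, count now 6. Cache: [55(c=1) 75(c=1) 34(c=5) 3(c=6)]
  14. access 34: HIT, count now 6. Cache: [55(c=1) 75(c=1) 3(c=6) 34(c=6)]
  15. access 56: MISS. Cache: [55(c=1) 75(c=1) 56(c=1) 3(c=6) 34(c=6)]
  16. access 43: MISS, evict 55(c=1). Cache: [75(c=1) 56(c=1) 43(c=1) 3(c=6) 34(c=6)]
  17. access 3: HIT, count now 7. Cache: [75(c=1) 56(c=1) 43(c=1) 34(c=6) 3(c=7)]
Total: 11 hits, 6 misses, 1 evictions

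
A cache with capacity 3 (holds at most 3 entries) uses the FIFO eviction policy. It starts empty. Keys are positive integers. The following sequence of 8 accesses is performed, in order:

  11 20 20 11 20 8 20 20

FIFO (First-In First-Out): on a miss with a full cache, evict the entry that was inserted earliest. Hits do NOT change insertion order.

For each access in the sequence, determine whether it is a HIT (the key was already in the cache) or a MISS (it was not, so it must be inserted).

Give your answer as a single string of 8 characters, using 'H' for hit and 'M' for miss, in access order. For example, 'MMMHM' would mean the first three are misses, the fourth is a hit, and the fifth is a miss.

Answer: MMHHHMHH

Derivation:
FIFO simulation (capacity=3):
  1. access 11: MISS. Cache (old->new): [11]
  2. access 20: MISS. Cache (old->new): [11 20]
  3. access 20: HIT. Cache (old->new): [11 20]
  4. access 11: HIT. Cache (old->new): [11 20]
  5. access 20: HIT. Cache (old->new): [11 20]
  6. access 8: MISS. Cache (old->new): [11 20 8]
  7. access 20: HIT. Cache (old->new): [11 20 8]
  8. access 20: HIT. Cache (old->new): [11 20 8]
Total: 5 hits, 3 misses, 0 evictions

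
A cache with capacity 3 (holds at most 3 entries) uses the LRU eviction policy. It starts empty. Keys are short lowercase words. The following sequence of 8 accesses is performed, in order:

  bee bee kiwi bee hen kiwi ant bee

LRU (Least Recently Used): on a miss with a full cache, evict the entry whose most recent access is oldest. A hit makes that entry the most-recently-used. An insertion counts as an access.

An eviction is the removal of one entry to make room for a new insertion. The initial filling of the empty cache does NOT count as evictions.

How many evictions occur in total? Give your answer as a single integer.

Answer: 2

Derivation:
LRU simulation (capacity=3):
  1. access bee: MISS. Cache (LRU->MRU): [bee]
  2. access bee: HIT. Cache (LRU->MRU): [bee]
  3. access kiwi: MISS. Cache (LRU->MRU): [bee kiwi]
  4. access bee: HIT. Cache (LRU->MRU): [kiwi bee]
  5. access hen: MISS. Cache (LRU->MRU): [kiwi bee hen]
  6. access kiwi: HIT. Cache (LRU->MRU): [bee hen kiwi]
  7. access ant: MISS, evict bee. Cache (LRU->MRU): [hen kiwi ant]
  8. access bee: MISS, evict hen. Cache (LRU->MRU): [kiwi ant bee]
Total: 3 hits, 5 misses, 2 evictions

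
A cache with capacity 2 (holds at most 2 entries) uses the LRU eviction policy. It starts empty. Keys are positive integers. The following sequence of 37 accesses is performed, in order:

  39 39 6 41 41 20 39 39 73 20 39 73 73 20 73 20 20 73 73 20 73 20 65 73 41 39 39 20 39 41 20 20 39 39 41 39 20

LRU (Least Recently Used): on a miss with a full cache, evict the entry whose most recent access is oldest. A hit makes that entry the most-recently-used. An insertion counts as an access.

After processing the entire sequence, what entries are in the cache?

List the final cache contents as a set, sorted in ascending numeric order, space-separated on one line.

Answer: 20 39

Derivation:
LRU simulation (capacity=2):
  1. access 39: MISS. Cache (LRU->MRU): [39]
  2. access 39: HIT. Cache (LRU->MRU): [39]
  3. access 6: MISS. Cache (LRU->MRU): [39 6]
  4. access 41: MISS, evict 39. Cache (LRU->MRU): [6 41]
  5. access 41: HIT. Cache (LRU->MRU): [6 41]
  6. access 20: MISS, evict 6. Cache (LRU->MRU): [41 20]
  7. access 39: MISS, evict 41. Cache (LRU->MRU): [20 39]
  8. access 39: HIT. Cache (LRU->MRU): [20 39]
  9. access 73: MISS, evict 20. Cache (LRU->MRU): [39 73]
  10. access 20: MISS, evict 39. Cache (LRU->MRU): [73 20]
  11. access 39: MISS, evict 73. Cache (LRU->MRU): [20 39]
  12. access 73: MISS, evict 20. Cache (LRU->MRU): [39 73]
  13. access 73: HIT. Cache (LRU->MRU): [39 73]
  14. access 20: MISS, evict 39. Cache (LRU->MRU): [73 20]
  15. access 73: HIT. Cache (LRU->MRU): [20 73]
  16. access 20: HIT. Cache (LRU->MRU): [73 20]
  17. access 20: HIT. Cache (LRU->MRU): [73 20]
  18. access 73: HIT. Cache (LRU->MRU): [20 73]
  19. access 73: HIT. Cache (LRU->MRU): [20 73]
  20. access 20: HIT. Cache (LRU->MRU): [73 20]
  21. access 73: HIT. Cache (LRU->MRU): [20 73]
  22. access 20: HIT. Cache (LRU->MRU): [73 20]
  23. access 65: MISS, evict 73. Cache (LRU->MRU): [20 65]
  24. access 73: MISS, evict 20. Cache (LRU->MRU): [65 73]
  25. access 41: MISS, evict 65. Cache (LRU->MRU): [73 41]
  26. access 39: MISS, evict 73. Cache (LRU->MRU): [41 39]
  27. access 39: HIT. Cache (LRU->MRU): [41 39]
  28. access 20: MISS, evict 41. Cache (LRU->MRU): [39 20]
  29. access 39: HIT. Cache (LRU->MRU): [20 39]
  30. access 41: MISS, evict 20. Cache (LRU->MRU): [39 41]
  31. access 20: MISS, evict 39. Cache (LRU->MRU): [41 20]
  32. access 20: HIT. Cache (LRU->MRU): [41 20]
  33. access 39: MISS, evict 41. Cache (LRU->MRU): [20 39]
  34. access 39: HIT. Cache (LRU->MRU): [20 39]
  35. access 41: MISS, evict 20. Cache (LRU->MRU): [39 41]
  36. access 39: HIT. Cache (LRU->MRU): [41 39]
  37. access 20: MISS, evict 41. Cache (LRU->MRU): [39 20]
Total: 17 hits, 20 misses, 18 evictions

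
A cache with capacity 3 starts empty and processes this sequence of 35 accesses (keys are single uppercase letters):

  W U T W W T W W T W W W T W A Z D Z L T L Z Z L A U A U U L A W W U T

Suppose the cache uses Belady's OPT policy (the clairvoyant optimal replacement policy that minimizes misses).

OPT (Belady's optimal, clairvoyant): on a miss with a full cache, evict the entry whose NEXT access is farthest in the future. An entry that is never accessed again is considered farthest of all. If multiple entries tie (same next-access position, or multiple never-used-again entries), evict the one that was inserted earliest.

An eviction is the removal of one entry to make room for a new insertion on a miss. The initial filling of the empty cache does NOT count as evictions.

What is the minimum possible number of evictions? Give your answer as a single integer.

Answer: 8

Derivation:
OPT (Belady) simulation (capacity=3):
  1. access W: MISS. Cache: [W]
  2. access U: MISS. Cache: [W U]
  3. access T: MISS. Cache: [W U T]
  4. access W: HIT. Next use of W: step 5. Cache: [W U T]
  5. access W: HIT. Next use of W: step 7. Cache: [W U T]
  6. access T: HIT. Next use of T: step 9. Cache: [W U T]
  7. access W: HIT. Next use of W: step 8. Cache: [W U T]
  8. access W: HIT. Next use of W: step 10. Cache: [W U T]
  9. access T: HIT. Next use of T: step 13. Cache: [W U T]
  10. access W: HIT. Next use of W: step 11. Cache: [W U T]
  11. access W: HIT. Next use of W: step 12. Cache: [W U T]
  12. access W: HIT. Next use of W: step 14. Cache: [W U T]
  13. access T: HIT. Next use of T: step 20. Cache: [W U T]
  14. access W: HIT. Next use of W: step 32. Cache: [W U T]
  15. access A: MISS, evict W (next use: step 32). Cache: [U T A]
  16. access Z: MISS, evict U (next use: step 26). Cache: [T A Z]
  17. access D: MISS, evict A (next use: step 25). Cache: [T Z D]
  18. access Z: HIT. Next use of Z: step 22. Cache: [T Z D]
  19. access L: MISS, evict D (next use: never). Cache: [T Z L]
  20. access T: HIT. Next use of T: step 35. Cache: [T Z L]
  21. access L: HIT. Next use of L: step 24. Cache: [T Z L]
  22. access Z: HIT. Next use of Z: step 23. Cache: [T Z L]
  23. access Z: HIT. Next use of Z: never. Cache: [T Z L]
  24. access L: HIT. Next use of L: step 30. Cache: [T Z L]
  25. access A: MISS, evict Z (next use: never). Cache: [T L A]
  26. access U: MISS, evict T (next use: step 35). Cache: [L A U]
  27. access A: HIT. Next use of A: step 31. Cache: [L A U]
  28. access U: HIT. Next use of U: step 29. Cache: [L A U]
  29. access U: HIT. Next use of U: step 34. Cache: [L A U]
  30. access L: HIT. Next use of L: never. Cache: [L A U]
  31. access A: HIT. Next use of A: never. Cache: [L A U]
  32. access W: MISS, evict L (next use: never). Cache: [A U W]
  33. access W: HIT. Next use of W: never. Cache: [A U W]
  34. access U: HIT. Next use of U: never. Cache: [A U W]
  35. access T: MISS, evict A (next use: never). Cache: [U W T]
Total: 24 hits, 11 misses, 8 evictions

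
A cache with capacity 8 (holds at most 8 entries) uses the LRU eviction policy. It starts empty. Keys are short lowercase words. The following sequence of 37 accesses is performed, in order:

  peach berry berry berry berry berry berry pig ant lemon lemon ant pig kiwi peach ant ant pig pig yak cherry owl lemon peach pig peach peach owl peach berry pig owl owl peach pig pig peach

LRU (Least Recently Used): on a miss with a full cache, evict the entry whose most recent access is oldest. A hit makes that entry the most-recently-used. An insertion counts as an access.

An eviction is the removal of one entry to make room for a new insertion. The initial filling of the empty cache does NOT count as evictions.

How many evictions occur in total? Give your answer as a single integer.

Answer: 2

Derivation:
LRU simulation (capacity=8):
  1. access peach: MISS. Cache (LRU->MRU): [peach]
  2. access berry: MISS. Cache (LRU->MRU): [peach berry]
  3. access berry: HIT. Cache (LRU->MRU): [peach berry]
  4. access berry: HIT. Cache (LRU->MRU): [peach berry]
  5. access berry: HIT. Cache (LRU->MRU): [peach berry]
  6. access berry: HIT. Cache (LRU->MRU): [peach berry]
  7. access berry: HIT. Cache (LRU->MRU): [peach berry]
  8. access pig: MISS. Cache (LRU->MRU): [peach berry pig]
  9. access ant: MISS. Cache (LRU->MRU): [peach berry pig ant]
  10. access lemon: MISS. Cache (LRU->MRU): [peach berry pig ant lemon]
  11. access lemon: HIT. Cache (LRU->MRU): [peach berry pig ant lemon]
  12. access ant: HIT. Cache (LRU->MRU): [peach berry pig lemon ant]
  13. access pig: HIT. Cache (LRU->MRU): [peach berry lemon ant pig]
  14. access kiwi: MISS. Cache (LRU->MRU): [peach berry lemon ant pig kiwi]
  15. access peach: HIT. Cache (LRU->MRU): [berry lemon ant pig kiwi peach]
  16. access ant: HIT. Cache (LRU->MRU): [berry lemon pig kiwi peach ant]
  17. access ant: HIT. Cache (LRU->MRU): [berry lemon pig kiwi peach ant]
  18. access pig: HIT. Cache (LRU->MRU): [berry lemon kiwi peach ant pig]
  19. access pig: HIT. Cache (LRU->MRU): [berry lemon kiwi peach ant pig]
  20. access yak: MISS. Cache (LRU->MRU): [berry lemon kiwi peach ant pig yak]
  21. access cherry: MISS. Cache (LRU->MRU): [berry lemon kiwi peach ant pig yak cherry]
  22. access owl: MISS, evict berry. Cache (LRU->MRU): [lemon kiwi peach ant pig yak cherry owl]
  23. access lemon: HIT. Cache (LRU->MRU): [kiwi peach ant pig yak cherry owl lemon]
  24. access peach: HIT. Cache (LRU->MRU): [kiwi ant pig yak cherry owl lemon peach]
  25. access pig: HIT. Cache (LRU->MRU): [kiwi ant yak cherry owl lemon peach pig]
  26. access peach: HIT. Cache (LRU->MRU): [kiwi ant yak cherry owl lemon pig peach]
  27. access peach: HIT. Cache (LRU->MRU): [kiwi ant yak cherry owl lemon pig peach]
  28. access owl: HIT. Cache (LRU->MRU): [kiwi ant yak cherry lemon pig peach owl]
  29. access peach: HIT. Cache (LRU->MRU): [kiwi ant yak cherry lemon pig owl peach]
  30. access berry: MISS, evict kiwi. Cache (LRU->MRU): [ant yak cherry lemon pig owl peach berry]
  31. access pig: HIT. Cache (LRU->MRU): [ant yak cherry lemon owl peach berry pig]
  32. access owl: HIT. Cache (LRU->MRU): [ant yak cherry lemon peach berry pig owl]
  33. access owl: HIT. Cache (LRU->MRU): [ant yak cherry lemon peach berry pig owl]
  34. access peach: HIT. Cache (LRU->MRU): [ant yak cherry lemon berry pig owl peach]
  35. access pig: HIT. Cache (LRU->MRU): [ant yak cherry lemon berry owl peach pig]
  36. access pig: HIT. Cache (LRU->MRU): [ant yak cherry lemon berry owl peach pig]
  37. access peach: HIT. Cache (LRU->MRU): [ant yak cherry lemon berry owl pig peach]
Total: 27 hits, 10 misses, 2 evictions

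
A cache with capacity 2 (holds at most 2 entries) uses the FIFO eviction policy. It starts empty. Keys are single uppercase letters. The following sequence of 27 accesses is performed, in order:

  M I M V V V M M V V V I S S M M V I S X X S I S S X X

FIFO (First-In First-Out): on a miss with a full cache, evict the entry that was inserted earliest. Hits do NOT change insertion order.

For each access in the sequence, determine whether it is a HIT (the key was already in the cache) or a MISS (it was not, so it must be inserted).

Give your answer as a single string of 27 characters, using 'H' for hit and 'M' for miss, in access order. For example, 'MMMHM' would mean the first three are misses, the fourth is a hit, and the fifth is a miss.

Answer: MMHMHHMHHHHMMHMHMMMMHHMMHMH

Derivation:
FIFO simulation (capacity=2):
  1. access M: MISS. Cache (old->new): [M]
  2. access I: MISS. Cache (old->new): [M I]
  3. access M: HIT. Cache (old->new): [M I]
  4. access V: MISS, evict M. Cache (old->new): [I V]
  5. access V: HIT. Cache (old->new): [I V]
  6. access V: HIT. Cache (old->new): [I V]
  7. access M: MISS, evict I. Cache (old->new): [V M]
  8. access M: HIT. Cache (old->new): [V M]
  9. access V: HIT. Cache (old->new): [V M]
  10. access V: HIT. Cache (old->new): [V M]
  11. access V: HIT. Cache (old->new): [V M]
  12. access I: MISS, evict V. Cache (old->new): [M I]
  13. access S: MISS, evict M. Cache (old->new): [I S]
  14. access S: HIT. Cache (old->new): [I S]
  15. access M: MISS, evict I. Cache (old->new): [S M]
  16. access M: HIT. Cache (old->new): [S M]
  17. access V: MISS, evict S. Cache (old->new): [M V]
  18. access I: MISS, evict M. Cache (old->new): [V I]
  19. access S: MISS, evict V. Cache (old->new): [I S]
  20. access X: MISS, evict I. Cache (old->new): [S X]
  21. access X: HIT. Cache (old->new): [S X]
  22. access S: HIT. Cache (old->new): [S X]
  23. access I: MISS, evict S. Cache (old->new): [X I]
  24. access S: MISS, evict X. Cache (old->new): [I S]
  25. access S: HIT. Cache (old->new): [I S]
  26. access X: MISS, evict I. Cache (old->new): [S X]
  27. access X: HIT. Cache (old->new): [S X]
Total: 13 hits, 14 misses, 12 evictions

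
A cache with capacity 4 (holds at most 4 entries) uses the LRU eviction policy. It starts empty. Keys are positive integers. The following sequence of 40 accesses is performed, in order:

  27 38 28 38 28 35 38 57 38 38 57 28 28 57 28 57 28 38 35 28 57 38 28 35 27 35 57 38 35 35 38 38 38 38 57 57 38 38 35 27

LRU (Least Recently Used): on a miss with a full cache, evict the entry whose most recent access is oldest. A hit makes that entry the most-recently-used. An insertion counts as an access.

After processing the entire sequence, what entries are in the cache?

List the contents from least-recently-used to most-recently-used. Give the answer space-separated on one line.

LRU simulation (capacity=4):
  1. access 27: MISS. Cache (LRU->MRU): [27]
  2. access 38: MISS. Cache (LRU->MRU): [27 38]
  3. access 28: MISS. Cache (LRU->MRU): [27 38 28]
  4. access 38: HIT. Cache (LRU->MRU): [27 28 38]
  5. access 28: HIT. Cache (LRU->MRU): [27 38 28]
  6. access 35: MISS. Cache (LRU->MRU): [27 38 28 35]
  7. access 38: HIT. Cache (LRU->MRU): [27 28 35 38]
  8. access 57: MISS, evict 27. Cache (LRU->MRU): [28 35 38 57]
  9. access 38: HIT. Cache (LRU->MRU): [28 35 57 38]
  10. access 38: HIT. Cache (LRU->MRU): [28 35 57 38]
  11. access 57: HIT. Cache (LRU->MRU): [28 35 38 57]
  12. access 28: HIT. Cache (LRU->MRU): [35 38 57 28]
  13. access 28: HIT. Cache (LRU->MRU): [35 38 57 28]
  14. access 57: HIT. Cache (LRU->MRU): [35 38 28 57]
  15. access 28: HIT. Cache (LRU->MRU): [35 38 57 28]
  16. access 57: HIT. Cache (LRU->MRU): [35 38 28 57]
  17. access 28: HIT. Cache (LRU->MRU): [35 38 57 28]
  18. access 38: HIT. Cache (LRU->MRU): [35 57 28 38]
  19. access 35: HIT. Cache (LRU->MRU): [57 28 38 35]
  20. access 28: HIT. Cache (LRU->MRU): [57 38 35 28]
  21. access 57: HIT. Cache (LRU->MRU): [38 35 28 57]
  22. access 38: HIT. Cache (LRU->MRU): [35 28 57 38]
  23. access 28: HIT. Cache (LRU->MRU): [35 57 38 28]
  24. access 35: HIT. Cache (LRU->MRU): [57 38 28 35]
  25. access 27: MISS, evict 57. Cache (LRU->MRU): [38 28 35 27]
  26. access 35: HIT. Cache (LRU->MRU): [38 28 27 35]
  27. access 57: MISS, evict 38. Cache (LRU->MRU): [28 27 35 57]
  28. access 38: MISS, evict 28. Cache (LRU->MRU): [27 35 57 38]
  29. access 35: HIT. Cache (LRU->MRU): [27 57 38 35]
  30. access 35: HIT. Cache (LRU->MRU): [27 57 38 35]
  31. access 38: HIT. Cache (LRU->MRU): [27 57 35 38]
  32. access 38: HIT. Cache (LRU->MRU): [27 57 35 38]
  33. access 38: HIT. Cache (LRU->MRU): [27 57 35 38]
  34. access 38: HIT. Cache (LRU->MRU): [27 57 35 38]
  35. access 57: HIT. Cache (LRU->MRU): [27 35 38 57]
  36. access 57: HIT. Cache (LRU->MRU): [27 35 38 57]
  37. access 38: HIT. Cache (LRU->MRU): [27 35 57 38]
  38. access 38: HIT. Cache (LRU->MRU): [27 35 57 38]
  39. access 35: HIT. Cache (LRU->MRU): [27 57 38 35]
  40. access 27: HIT. Cache (LRU->MRU): [57 38 35 27]
Total: 32 hits, 8 misses, 4 evictions

Answer: 57 38 35 27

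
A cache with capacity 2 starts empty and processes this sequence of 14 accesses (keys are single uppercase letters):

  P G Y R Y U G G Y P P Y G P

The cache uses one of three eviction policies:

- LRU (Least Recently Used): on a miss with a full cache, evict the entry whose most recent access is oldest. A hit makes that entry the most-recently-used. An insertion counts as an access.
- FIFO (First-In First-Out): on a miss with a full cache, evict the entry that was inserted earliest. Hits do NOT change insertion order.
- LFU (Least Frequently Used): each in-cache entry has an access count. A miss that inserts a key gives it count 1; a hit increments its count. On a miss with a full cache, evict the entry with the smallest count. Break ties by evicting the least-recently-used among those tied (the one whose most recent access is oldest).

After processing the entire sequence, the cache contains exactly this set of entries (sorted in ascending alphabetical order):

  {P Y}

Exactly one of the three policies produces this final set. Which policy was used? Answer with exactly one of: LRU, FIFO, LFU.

Simulating under each policy and comparing final sets:
  LRU: final set = {G P} -> differs
  FIFO: final set = {G P} -> differs
  LFU: final set = {P Y} -> MATCHES target
Only LFU produces the target set.

Answer: LFU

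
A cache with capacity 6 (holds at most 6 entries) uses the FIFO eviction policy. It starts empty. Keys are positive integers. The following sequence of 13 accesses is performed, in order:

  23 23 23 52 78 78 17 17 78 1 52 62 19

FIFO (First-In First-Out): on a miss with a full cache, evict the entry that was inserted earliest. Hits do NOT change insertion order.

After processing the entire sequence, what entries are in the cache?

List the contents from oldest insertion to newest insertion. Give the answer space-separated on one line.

Answer: 52 78 17 1 62 19

Derivation:
FIFO simulation (capacity=6):
  1. access 23: MISS. Cache (old->new): [23]
  2. access 23: HIT. Cache (old->new): [23]
  3. access 23: HIT. Cache (old->new): [23]
  4. access 52: MISS. Cache (old->new): [23 52]
  5. access 78: MISS. Cache (old->new): [23 52 78]
  6. access 78: HIT. Cache (old->new): [23 52 78]
  7. access 17: MISS. Cache (old->new): [23 52 78 17]
  8. access 17: HIT. Cache (old->new): [23 52 78 17]
  9. access 78: HIT. Cache (old->new): [23 52 78 17]
  10. access 1: MISS. Cache (old->new): [23 52 78 17 1]
  11. access 52: HIT. Cache (old->new): [23 52 78 17 1]
  12. access 62: MISS. Cache (old->new): [23 52 78 17 1 62]
  13. access 19: MISS, evict 23. Cache (old->new): [52 78 17 1 62 19]
Total: 6 hits, 7 misses, 1 evictions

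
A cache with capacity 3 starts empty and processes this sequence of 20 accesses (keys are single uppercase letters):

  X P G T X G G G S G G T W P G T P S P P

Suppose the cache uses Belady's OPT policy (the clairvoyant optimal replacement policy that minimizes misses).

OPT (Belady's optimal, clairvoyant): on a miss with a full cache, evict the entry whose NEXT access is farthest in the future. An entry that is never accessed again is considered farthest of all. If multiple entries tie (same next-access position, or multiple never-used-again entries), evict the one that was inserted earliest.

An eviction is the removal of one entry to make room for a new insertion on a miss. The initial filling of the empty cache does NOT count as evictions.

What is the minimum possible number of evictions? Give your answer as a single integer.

OPT (Belady) simulation (capacity=3):
  1. access X: MISS. Cache: [X]
  2. access P: MISS. Cache: [X P]
  3. access G: MISS. Cache: [X P G]
  4. access T: MISS, evict P (next use: step 14). Cache: [X G T]
  5. access X: HIT. Next use of X: never. Cache: [X G T]
  6. access G: HIT. Next use of G: step 7. Cache: [X G T]
  7. access G: HIT. Next use of G: step 8. Cache: [X G T]
  8. access G: HIT. Next use of G: step 10. Cache: [X G T]
  9. access S: MISS, evict X (next use: never). Cache: [G T S]
  10. access G: HIT. Next use of G: step 11. Cache: [G T S]
  11. access G: HIT. Next use of G: step 15. Cache: [G T S]
  12. access T: HIT. Next use of T: step 16. Cache: [G T S]
  13. access W: MISS, evict S (next use: step 18). Cache: [G T W]
  14. access P: MISS, evict W (next use: never). Cache: [G T P]
  15. access G: HIT. Next use of G: never. Cache: [G T P]
  16. access T: HIT. Next use of T: never. Cache: [G T P]
  17. access P: HIT. Next use of P: step 19. Cache: [G T P]
  18. access S: MISS, evict G (next use: never). Cache: [T P S]
  19. access P: HIT. Next use of P: step 20. Cache: [T P S]
  20. access P: HIT. Next use of P: never. Cache: [T P S]
Total: 12 hits, 8 misses, 5 evictions

Answer: 5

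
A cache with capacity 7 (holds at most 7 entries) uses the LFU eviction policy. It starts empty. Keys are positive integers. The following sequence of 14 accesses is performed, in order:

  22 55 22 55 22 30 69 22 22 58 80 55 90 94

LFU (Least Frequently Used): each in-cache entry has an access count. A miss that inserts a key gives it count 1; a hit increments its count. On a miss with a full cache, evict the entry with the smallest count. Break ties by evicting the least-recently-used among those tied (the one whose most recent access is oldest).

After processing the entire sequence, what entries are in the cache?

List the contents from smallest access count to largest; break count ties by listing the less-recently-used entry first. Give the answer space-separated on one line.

Answer: 69 58 80 90 94 55 22

Derivation:
LFU simulation (capacity=7):
  1. access 22: MISS. Cache: [22(c=1)]
  2. access 55: MISS. Cache: [22(c=1) 55(c=1)]
  3. access 22: HIT, count now 2. Cache: [55(c=1) 22(c=2)]
  4. access 55: HIT, count now 2. Cache: [22(c=2) 55(c=2)]
  5. access 22: HIT, count now 3. Cache: [55(c=2) 22(c=3)]
  6. access 30: MISS. Cache: [30(c=1) 55(c=2) 22(c=3)]
  7. access 69: MISS. Cache: [30(c=1) 69(c=1) 55(c=2) 22(c=3)]
  8. access 22: HIT, count now 4. Cache: [30(c=1) 69(c=1) 55(c=2) 22(c=4)]
  9. access 22: HIT, count now 5. Cache: [30(c=1) 69(c=1) 55(c=2) 22(c=5)]
  10. access 58: MISS. Cache: [30(c=1) 69(c=1) 58(c=1) 55(c=2) 22(c=5)]
  11. access 80: MISS. Cache: [30(c=1) 69(c=1) 58(c=1) 80(c=1) 55(c=2) 22(c=5)]
  12. access 55: HIT, count now 3. Cache: [30(c=1) 69(c=1) 58(c=1) 80(c=1) 55(c=3) 22(c=5)]
  13. access 90: MISS. Cache: [30(c=1) 69(c=1) 58(c=1) 80(c=1) 90(c=1) 55(c=3) 22(c=5)]
  14. access 94: MISS, evict 30(c=1). Cache: [69(c=1) 58(c=1) 80(c=1) 90(c=1) 94(c=1) 55(c=3) 22(c=5)]
Total: 6 hits, 8 misses, 1 evictions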